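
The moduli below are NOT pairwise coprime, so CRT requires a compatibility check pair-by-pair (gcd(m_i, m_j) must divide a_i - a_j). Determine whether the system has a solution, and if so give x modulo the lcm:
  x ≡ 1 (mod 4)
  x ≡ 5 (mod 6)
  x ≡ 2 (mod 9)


Moduli 4, 6, 9 are not pairwise coprime, so CRT works modulo lcm(m_i) when all pairwise compatibility conditions hold.
Pairwise compatibility: gcd(m_i, m_j) must divide a_i - a_j for every pair.
Merge one congruence at a time:
  Start: x ≡ 1 (mod 4).
  Combine with x ≡ 5 (mod 6): gcd(4, 6) = 2; 5 - 1 = 4, which IS divisible by 2, so compatible.
    Write x = 1 + 4·t and substitute into x ≡ 5 (mod 6): 4·t ≡ 5 − 1 = 4 (mod 6).
    Divide the congruence (and modulus) by g = 2: 2·t ≡ 2 (mod 3).
    The inverse of 2 mod 3 is 2 (since 2·2 = 4 = 1·3 + 1), so t ≡ 2·2 = 4 ≡ 1 (mod 3).
    Then x = 1 + 4·1 = 5, valid modulo lcm(4, 6) = 12: x ≡ 5 (mod 12).
  Combine with x ≡ 2 (mod 9): gcd(12, 9) = 3; 2 - 5 = -3, which IS divisible by 3, so compatible.
    Write x = 5 + 12·t and substitute into x ≡ 2 (mod 9): 12·t ≡ 2 − 5 = -3 (mod 9).
    Divide the congruence (and modulus) by g = 3: 4·t ≡ -1 (mod 3).
    Reduce coefficients mod 3: 1·t ≡ 2 (mod 3).
    So t ≡ 2 (mod 3).
    Then x = 5 + 12·2 = 29, valid modulo lcm(12, 9) = 36: x ≡ 29 (mod 36).
Verify: 29 mod 4 = 1, 29 mod 6 = 5, 29 mod 9 = 2.

x ≡ 29 (mod 36).


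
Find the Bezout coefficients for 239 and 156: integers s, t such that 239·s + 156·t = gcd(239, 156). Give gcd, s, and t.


Euclidean algorithm on (239, 156) — divide until remainder is 0:
  239 = 1 · 156 + 83
  156 = 1 · 83 + 73
  83 = 1 · 73 + 10
  73 = 7 · 10 + 3
  10 = 3 · 3 + 1
  3 = 3 · 1 + 0
gcd(239, 156) = 1.
Track Bezout coefficients alongside the remainders: start with r₀ = 239 = a·1 + b·0 (s = 1, t = 0) and r₁ = 156 = a·0 + b·1 (s = 0, t = 1); each new remainder r_{k+1} = r_{k-1} − q_k·r_k inherits s_{k+1} = s_{k-1} − q_k·s_k, t_{k+1} = t_{k-1} − q_k·t_k, so r_k = a·s_k + b·t_k at every step:
  q = 1: r = 83, s = 1 − 1·0 = 1, t = 0 − 1·1 = -1  (check: 239·1 + 156·(-1) = 83)
  q = 1: r = 73, s = 0 − 1·1 = -1, t = 1 − 1·(-1) = 2  (check: 239·(-1) + 156·2 = 73)
  q = 1: r = 10, s = 1 − 1·(-1) = 2, t = -1 − 1·2 = -3  (check: 239·2 + 156·(-3) = 10)
  q = 7: r = 3, s = -1 − 7·2 = -15, t = 2 − 7·(-3) = 23  (check: 239·(-15) + 156·23 = 3)
  q = 3: r = 1, s = 2 − 3·(-15) = 47, t = -3 − 3·23 = -72  (check: 239·47 + 156·(-72) = 1)
The row with r = 1 (the gcd) gives the Bezout coefficients s = 47, t = -72.
Result: 239 · (47) + 156 · (-72) = 1.

gcd(239, 156) = 1; s = 47, t = -72 (check: 239·47 + 156·(-72) = 1).


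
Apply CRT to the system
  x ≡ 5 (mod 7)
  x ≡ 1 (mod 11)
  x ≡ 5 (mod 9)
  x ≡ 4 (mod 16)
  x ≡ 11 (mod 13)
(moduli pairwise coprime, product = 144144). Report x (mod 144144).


Product of moduli M = 7 · 11 · 9 · 16 · 13 = 144144.
Merge one congruence at a time:
  Start: x ≡ 5 (mod 7).
  Combine with x ≡ 1 (mod 11); new modulus lcm = 77.
    Write x = 5 + 7·t and substitute into x ≡ 1 (mod 11): 7·t ≡ 1 − 5 = -4 (mod 11).
    Reduce coefficients mod 11: 7·t ≡ 7 (mod 11).
    The inverse of 7 mod 11 is 8 (since 7·8 = 56 = 5·11 + 1), so t ≡ 8·7 = 56 ≡ 1 (mod 11).
    Then x = 5 + 7·1 = 12, valid modulo lcm(7, 11) = 77: x ≡ 12 (mod 77).
  Combine with x ≡ 5 (mod 9); new modulus lcm = 693.
    Write x = 12 + 77·t and substitute into x ≡ 5 (mod 9): 77·t ≡ 5 − 12 = -7 (mod 9).
    Reduce coefficients mod 9: 5·t ≡ 2 (mod 9).
    The inverse of 5 mod 9 is 2 (since 5·2 = 10 = 1·9 + 1), so t ≡ 2·2 = 4 ≡ 4 (mod 9).
    Then x = 12 + 77·4 = 320, valid modulo lcm(77, 9) = 693: x ≡ 320 (mod 693).
  Combine with x ≡ 4 (mod 16); new modulus lcm = 11088.
    Write x = 320 + 693·t and substitute into x ≡ 4 (mod 16): 693·t ≡ 4 − 320 = -316 (mod 16).
    Reduce coefficients mod 16: 5·t ≡ 4 (mod 16).
    The inverse of 5 mod 16 is 13 (since 5·13 = 65 = 4·16 + 1), so t ≡ 13·4 = 52 ≡ 4 (mod 16).
    Then x = 320 + 693·4 = 3092, valid modulo lcm(693, 16) = 11088: x ≡ 3092 (mod 11088).
  Combine with x ≡ 11 (mod 13); new modulus lcm = 144144.
    Write x = 3092 + 11088·t and substitute into x ≡ 11 (mod 13): 11088·t ≡ 11 − 3092 = -3081 (mod 13).
    Reduce coefficients mod 13: 12·t ≡ 0 (mod 13).
    The inverse of 12 mod 13 is 12 (since 12·12 = 144 = 11·13 + 1), so t ≡ 12·0 = 0 ≡ 0 (mod 13).
    Then x = 3092 + 11088·0 = 3092, valid modulo lcm(11088, 13) = 144144: x ≡ 3092 (mod 144144).
Verify against each original: 3092 mod 7 = 5, 3092 mod 11 = 1, 3092 mod 9 = 5, 3092 mod 16 = 4, 3092 mod 13 = 11.

x ≡ 3092 (mod 144144).


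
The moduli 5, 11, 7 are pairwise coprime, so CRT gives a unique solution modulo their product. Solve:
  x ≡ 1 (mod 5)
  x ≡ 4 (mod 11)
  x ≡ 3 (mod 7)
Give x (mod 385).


Moduli 5, 11, 7 are pairwise coprime; by CRT there is a unique solution modulo M = 5 · 11 · 7 = 385.
Solve pairwise, accumulating the modulus:
  Start with x ≡ 1 (mod 5).
  Combine with x ≡ 4 (mod 11): since gcd(5, 11) = 1, we get a unique residue mod 55.
    Write x = 1 + 5·t and substitute into x ≡ 4 (mod 11): 5·t ≡ 4 − 1 = 3 (mod 11).
    The inverse of 5 mod 11 is 9 (since 5·9 = 45 = 4·11 + 1), so t ≡ 9·3 = 27 ≡ 5 (mod 11).
    Then x = 1 + 5·5 = 26, valid modulo lcm(5, 11) = 55: x ≡ 26 (mod 55).
  Combine with x ≡ 3 (mod 7): since gcd(55, 7) = 1, we get a unique residue mod 385.
    Write x = 26 + 55·t and substitute into x ≡ 3 (mod 7): 55·t ≡ 3 − 26 = -23 (mod 7).
    Reduce coefficients mod 7: 6·t ≡ 5 (mod 7).
    The inverse of 6 mod 7 is 6 (since 6·6 = 36 = 5·7 + 1), so t ≡ 6·5 = 30 ≡ 2 (mod 7).
    Then x = 26 + 55·2 = 136, valid modulo lcm(55, 7) = 385: x ≡ 136 (mod 385).
Verify: 136 mod 5 = 1 ✓, 136 mod 11 = 4 ✓, 136 mod 7 = 3 ✓.

x ≡ 136 (mod 385).


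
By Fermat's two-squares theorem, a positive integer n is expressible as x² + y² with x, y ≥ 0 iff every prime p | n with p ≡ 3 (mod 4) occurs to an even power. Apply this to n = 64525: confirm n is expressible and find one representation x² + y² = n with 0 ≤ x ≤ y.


Step 1: Factor n = 64525 = 5^2 · 29 · 89.
Step 2: Check the mod-4 condition on each prime factor: 5 ≡ 1 (mod 4), exponent 2; 29 ≡ 1 (mod 4), exponent 1; 89 ≡ 1 (mod 4), exponent 1.
All primes ≡ 3 (mod 4) appear to even exponent (or don't appear), so by the two-squares theorem n IS expressible as a sum of two squares.
Step 3: Build a representation. Group n = k² · m with k = 5 and m = 29 · 89 = 2581 (a product of primes ≡ 1 (mod 4)); a representation of m scales to one of n via (k·x)² + (k·y)² = k²(x² + y²). Each prime p ≡ 1 (mod 4) is itself a sum of two squares; find a² by testing p − a² for a perfect square:
  29: 29 − 1² = 28, 29 − 2² = 25 = 5² ⇒ 29 = 2² + 5².
  89: 89 − 1² = 88, 89 − 2² = 85, 89 − 3² = 80, 89 − 4² = 73, 89 − 5² = 64 = 8² ⇒ 89 = 5² + 8².
  Combine using the Brahmagupta–Fibonacci identity (a² + b²)(c² + d²) = (ac − bd)² + (ad + bc)² = (ac + bd)² + (ad − bc)²:
  29 · 89 = 2581: from (2² + 5²)(5² + 8²), take (2·5 − 5·8, 2·8 + 5·5) = (10 − 40, 16 + 25) = (-30, 41); dropping signs (only squares matter) gives (30, 41); check 30² + 41² = 900 + 1681 = 2581 ✓.
  Scale by k = 5: (5·30, 5·41) = (150, 205).
Step 4: Order so x ≤ y and verify: 150² + 205² = 22500 + 42025 = 64525 = n. ✓

n = 64525 = 150² + 205² (one valid representation with x ≤ y).


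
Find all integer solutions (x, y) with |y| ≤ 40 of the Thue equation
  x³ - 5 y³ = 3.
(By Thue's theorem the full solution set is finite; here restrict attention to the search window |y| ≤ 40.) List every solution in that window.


The equation is x³ - 5y³ = 3. For fixed y, x³ = 5·y³ + 3, so a solution requires the RHS to be a perfect cube.
Strategy: iterate y from -40 to 40, compute RHS = 5·y³ + 3, and check whether it is a (positive or negative) perfect cube.
Check small values of y:
  y = 0: RHS = 3 is not a perfect cube.
  y = 1: RHS = 8 = (2)³ ⇒ x = 2 works.
  y = -1: RHS = -2 is not a perfect cube.
  y = 2: RHS = 43 is not a perfect cube.
  y = -2: RHS = -37 is not a perfect cube.
  y = 3: RHS = 138 is not a perfect cube.
  y = -3: RHS = -132 is not a perfect cube.
Continuing the search up to |y| = 40 finds no further solutions beyond those listed.
Collected solutions: (2, 1).

Solutions (with |y| ≤ 40): (2, 1).


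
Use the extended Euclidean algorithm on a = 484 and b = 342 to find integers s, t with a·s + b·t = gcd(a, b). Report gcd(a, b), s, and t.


Euclidean algorithm on (484, 342) — divide until remainder is 0:
  484 = 1 · 342 + 142
  342 = 2 · 142 + 58
  142 = 2 · 58 + 26
  58 = 2 · 26 + 6
  26 = 4 · 6 + 2
  6 = 3 · 2 + 0
gcd(484, 342) = 2.
Track Bezout coefficients alongside the remainders: start with r₀ = 484 = a·1 + b·0 (s = 1, t = 0) and r₁ = 342 = a·0 + b·1 (s = 0, t = 1); each new remainder r_{k+1} = r_{k-1} − q_k·r_k inherits s_{k+1} = s_{k-1} − q_k·s_k, t_{k+1} = t_{k-1} − q_k·t_k, so r_k = a·s_k + b·t_k at every step:
  q = 1: r = 142, s = 1 − 1·0 = 1, t = 0 − 1·1 = -1  (check: 484·1 + 342·(-1) = 142)
  q = 2: r = 58, s = 0 − 2·1 = -2, t = 1 − 2·(-1) = 3  (check: 484·(-2) + 342·3 = 58)
  q = 2: r = 26, s = 1 − 2·(-2) = 5, t = -1 − 2·3 = -7  (check: 484·5 + 342·(-7) = 26)
  q = 2: r = 6, s = -2 − 2·5 = -12, t = 3 − 2·(-7) = 17  (check: 484·(-12) + 342·17 = 6)
  q = 4: r = 2, s = 5 − 4·(-12) = 53, t = -7 − 4·17 = -75  (check: 484·53 + 342·(-75) = 2)
The row with r = 2 (the gcd) gives the Bezout coefficients s = 53, t = -75.
Result: 484 · (53) + 342 · (-75) = 2.

gcd(484, 342) = 2; s = 53, t = -75 (check: 484·53 + 342·(-75) = 2).


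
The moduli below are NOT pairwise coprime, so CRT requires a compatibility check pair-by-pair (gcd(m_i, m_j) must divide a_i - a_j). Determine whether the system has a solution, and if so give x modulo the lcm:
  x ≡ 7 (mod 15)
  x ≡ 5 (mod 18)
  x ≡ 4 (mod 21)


Moduli 15, 18, 21 are not pairwise coprime, so CRT works modulo lcm(m_i) when all pairwise compatibility conditions hold.
Pairwise compatibility: gcd(m_i, m_j) must divide a_i - a_j for every pair.
Merge one congruence at a time:
  Start: x ≡ 7 (mod 15).
  Combine with x ≡ 5 (mod 18): gcd(15, 18) = 3, and 5 - 7 = -2 is NOT divisible by 3.
    ⇒ system is inconsistent (no integer solution).

No solution (the system is inconsistent).


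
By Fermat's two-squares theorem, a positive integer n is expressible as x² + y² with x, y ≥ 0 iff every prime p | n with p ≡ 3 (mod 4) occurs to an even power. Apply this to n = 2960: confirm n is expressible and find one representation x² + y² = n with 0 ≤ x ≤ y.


Step 1: Factor n = 2960 = 2^4 · 5 · 37.
Step 2: Check the mod-4 condition on each prime factor: 2 = 2 (special); 5 ≡ 1 (mod 4), exponent 1; 37 ≡ 1 (mod 4), exponent 1.
All primes ≡ 3 (mod 4) appear to even exponent (or don't appear), so by the two-squares theorem n IS expressible as a sum of two squares.
Step 3: Build a representation. Group n = k² · m with k = 4 and m = 5 · 37 = 185 (a product of primes ≡ 1 (mod 4)); a representation of m scales to one of n via (k·x)² + (k·y)² = k²(x² + y²). Each prime p ≡ 1 (mod 4) is itself a sum of two squares; find a² by testing p − a² for a perfect square:
  5: 5 − 1² = 4 = 2² ⇒ 5 = 1² + 2².
  37: 37 − 1² = 36 = 6² ⇒ 37 = 1² + 6².
  Combine using the Brahmagupta–Fibonacci identity (a² + b²)(c² + d²) = (ac − bd)² + (ad + bc)² = (ac + bd)² + (ad − bc)²:
  5 · 37 = 185: from (1² + 2²)(1² + 6²), take (1·1 − 2·6, 1·6 + 2·1) = (1 − 12, 6 + 2) = (-11, 8); dropping signs (only squares matter) gives (11, 8); check 11² + 8² = 121 + 64 = 185 ✓.
  Scale by k = 4: (4·11, 4·8) = (44, 32).
Step 4: Order so x ≤ y and verify: 32² + 44² = 1024 + 1936 = 2960 = n. ✓

n = 2960 = 32² + 44² (one valid representation with x ≤ y).


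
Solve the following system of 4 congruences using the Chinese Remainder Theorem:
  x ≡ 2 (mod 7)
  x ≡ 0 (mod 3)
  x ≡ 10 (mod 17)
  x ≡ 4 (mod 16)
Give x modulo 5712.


Product of moduli M = 7 · 3 · 17 · 16 = 5712.
Merge one congruence at a time:
  Start: x ≡ 2 (mod 7).
  Combine with x ≡ 0 (mod 3); new modulus lcm = 21.
    Write x = 2 + 7·t and substitute into x ≡ 0 (mod 3): 7·t ≡ 0 − 2 = -2 (mod 3).
    Reduce coefficients mod 3: 1·t ≡ 1 (mod 3).
    So t ≡ 1 (mod 3).
    Then x = 2 + 7·1 = 9, valid modulo lcm(7, 3) = 21: x ≡ 9 (mod 21).
  Combine with x ≡ 10 (mod 17); new modulus lcm = 357.
    Write x = 9 + 21·t and substitute into x ≡ 10 (mod 17): 21·t ≡ 10 − 9 = 1 (mod 17).
    Reduce coefficients mod 17: 4·t ≡ 1 (mod 17).
    The inverse of 4 mod 17 is 13 (since 4·13 = 52 = 3·17 + 1), so t ≡ 13·1 = 13 ≡ 13 (mod 17).
    Then x = 9 + 21·13 = 282, valid modulo lcm(21, 17) = 357: x ≡ 282 (mod 357).
  Combine with x ≡ 4 (mod 16); new modulus lcm = 5712.
    Write x = 282 + 357·t and substitute into x ≡ 4 (mod 16): 357·t ≡ 4 − 282 = -278 (mod 16).
    Reduce coefficients mod 16: 5·t ≡ 10 (mod 16).
    The inverse of 5 mod 16 is 13 (since 5·13 = 65 = 4·16 + 1), so t ≡ 13·10 = 130 ≡ 2 (mod 16).
    Then x = 282 + 357·2 = 996, valid modulo lcm(357, 16) = 5712: x ≡ 996 (mod 5712).
Verify against each original: 996 mod 7 = 2, 996 mod 3 = 0, 996 mod 17 = 10, 996 mod 16 = 4.

x ≡ 996 (mod 5712).


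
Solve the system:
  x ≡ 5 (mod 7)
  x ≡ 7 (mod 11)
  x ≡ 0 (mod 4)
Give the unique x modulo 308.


Moduli 7, 11, 4 are pairwise coprime; by CRT there is a unique solution modulo M = 7 · 11 · 4 = 308.
Solve pairwise, accumulating the modulus:
  Start with x ≡ 5 (mod 7).
  Combine with x ≡ 7 (mod 11): since gcd(7, 11) = 1, we get a unique residue mod 77.
    Write x = 5 + 7·t and substitute into x ≡ 7 (mod 11): 7·t ≡ 7 − 5 = 2 (mod 11).
    The inverse of 7 mod 11 is 8 (since 7·8 = 56 = 5·11 + 1), so t ≡ 8·2 = 16 ≡ 5 (mod 11).
    Then x = 5 + 7·5 = 40, valid modulo lcm(7, 11) = 77: x ≡ 40 (mod 77).
  Combine with x ≡ 0 (mod 4): since gcd(77, 4) = 1, we get a unique residue mod 308.
    Write x = 40 + 77·t and substitute into x ≡ 0 (mod 4): 77·t ≡ 0 − 40 = -40 (mod 4).
    Reduce coefficients mod 4: 1·t ≡ 0 (mod 4).
    So t ≡ 0 (mod 4).
    Then x = 40 + 77·0 = 40, valid modulo lcm(77, 4) = 308: x ≡ 40 (mod 308).
Verify: 40 mod 7 = 5 ✓, 40 mod 11 = 7 ✓, 40 mod 4 = 0 ✓.

x ≡ 40 (mod 308).


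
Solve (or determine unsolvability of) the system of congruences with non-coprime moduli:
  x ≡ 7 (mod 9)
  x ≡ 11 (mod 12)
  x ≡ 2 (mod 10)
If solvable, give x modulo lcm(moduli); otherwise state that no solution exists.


Moduli 9, 12, 10 are not pairwise coprime, so CRT works modulo lcm(m_i) when all pairwise compatibility conditions hold.
Pairwise compatibility: gcd(m_i, m_j) must divide a_i - a_j for every pair.
Merge one congruence at a time:
  Start: x ≡ 7 (mod 9).
  Combine with x ≡ 11 (mod 12): gcd(9, 12) = 3, and 11 - 7 = 4 is NOT divisible by 3.
    ⇒ system is inconsistent (no integer solution).

No solution (the system is inconsistent).


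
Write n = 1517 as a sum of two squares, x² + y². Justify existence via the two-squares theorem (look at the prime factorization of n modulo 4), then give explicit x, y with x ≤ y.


Step 1: Factor n = 1517 = 37 · 41.
Step 2: Check the mod-4 condition on each prime factor: 37 ≡ 1 (mod 4), exponent 1; 41 ≡ 1 (mod 4), exponent 1.
All primes ≡ 3 (mod 4) appear to even exponent (or don't appear), so by the two-squares theorem n IS expressible as a sum of two squares.
Step 3: Build a representation. Here n = 37 · 41 is a product of primes ≡ 1 (mod 4). Each prime p ≡ 1 (mod 4) is itself a sum of two squares; find a² by testing p − a² for a perfect square:
  37: 37 − 1² = 36 = 6² ⇒ 37 = 1² + 6².
  41: 41 − 1² = 40, 41 − 2² = 37, 41 − 3² = 32, 41 − 4² = 25 = 5² ⇒ 41 = 4² + 5².
  Combine using the Brahmagupta–Fibonacci identity (a² + b²)(c² + d²) = (ac − bd)² + (ad + bc)² = (ac + bd)² + (ad − bc)²:
  37 · 41 = 1517: from (1² + 6²)(4² + 5²), take (1·4 − 6·5, 1·5 + 6·4) = (4 − 30, 5 + 24) = (-26, 29); dropping signs (only squares matter) gives (26, 29); check 26² + 29² = 676 + 841 = 1517 ✓.
Step 4: Order so x ≤ y and verify: 26² + 29² = 676 + 841 = 1517 = n. ✓

n = 1517 = 26² + 29² (one valid representation with x ≤ y).


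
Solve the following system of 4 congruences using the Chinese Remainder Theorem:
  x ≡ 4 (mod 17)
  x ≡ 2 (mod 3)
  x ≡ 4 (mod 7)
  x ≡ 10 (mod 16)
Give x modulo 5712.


Product of moduli M = 17 · 3 · 7 · 16 = 5712.
Merge one congruence at a time:
  Start: x ≡ 4 (mod 17).
  Combine with x ≡ 2 (mod 3); new modulus lcm = 51.
    Write x = 4 + 17·t and substitute into x ≡ 2 (mod 3): 17·t ≡ 2 − 4 = -2 (mod 3).
    Reduce coefficients mod 3: 2·t ≡ 1 (mod 3).
    The inverse of 2 mod 3 is 2 (since 2·2 = 4 = 1·3 + 1), so t ≡ 2·1 = 2 ≡ 2 (mod 3).
    Then x = 4 + 17·2 = 38, valid modulo lcm(17, 3) = 51: x ≡ 38 (mod 51).
  Combine with x ≡ 4 (mod 7); new modulus lcm = 357.
    Write x = 38 + 51·t and substitute into x ≡ 4 (mod 7): 51·t ≡ 4 − 38 = -34 (mod 7).
    Reduce coefficients mod 7: 2·t ≡ 1 (mod 7).
    The inverse of 2 mod 7 is 4 (since 2·4 = 8 = 1·7 + 1), so t ≡ 4·1 = 4 ≡ 4 (mod 7).
    Then x = 38 + 51·4 = 242, valid modulo lcm(51, 7) = 357: x ≡ 242 (mod 357).
  Combine with x ≡ 10 (mod 16); new modulus lcm = 5712.
    Write x = 242 + 357·t and substitute into x ≡ 10 (mod 16): 357·t ≡ 10 − 242 = -232 (mod 16).
    Reduce coefficients mod 16: 5·t ≡ 8 (mod 16).
    The inverse of 5 mod 16 is 13 (since 5·13 = 65 = 4·16 + 1), so t ≡ 13·8 = 104 ≡ 8 (mod 16).
    Then x = 242 + 357·8 = 3098, valid modulo lcm(357, 16) = 5712: x ≡ 3098 (mod 5712).
Verify against each original: 3098 mod 17 = 4, 3098 mod 3 = 2, 3098 mod 7 = 4, 3098 mod 16 = 10.

x ≡ 3098 (mod 5712).


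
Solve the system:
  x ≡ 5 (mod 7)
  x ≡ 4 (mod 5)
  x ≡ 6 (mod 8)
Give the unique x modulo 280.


Moduli 7, 5, 8 are pairwise coprime; by CRT there is a unique solution modulo M = 7 · 5 · 8 = 280.
Solve pairwise, accumulating the modulus:
  Start with x ≡ 5 (mod 7).
  Combine with x ≡ 4 (mod 5): since gcd(7, 5) = 1, we get a unique residue mod 35.
    Write x = 5 + 7·t and substitute into x ≡ 4 (mod 5): 7·t ≡ 4 − 5 = -1 (mod 5).
    Reduce coefficients mod 5: 2·t ≡ 4 (mod 5).
    The inverse of 2 mod 5 is 3 (since 2·3 = 6 = 1·5 + 1), so t ≡ 3·4 = 12 ≡ 2 (mod 5).
    Then x = 5 + 7·2 = 19, valid modulo lcm(7, 5) = 35: x ≡ 19 (mod 35).
  Combine with x ≡ 6 (mod 8): since gcd(35, 8) = 1, we get a unique residue mod 280.
    Write x = 19 + 35·t and substitute into x ≡ 6 (mod 8): 35·t ≡ 6 − 19 = -13 (mod 8).
    Reduce coefficients mod 8: 3·t ≡ 3 (mod 8).
    The inverse of 3 mod 8 is 3 (since 3·3 = 9 = 1·8 + 1), so t ≡ 3·3 = 9 ≡ 1 (mod 8).
    Then x = 19 + 35·1 = 54, valid modulo lcm(35, 8) = 280: x ≡ 54 (mod 280).
Verify: 54 mod 7 = 5 ✓, 54 mod 5 = 4 ✓, 54 mod 8 = 6 ✓.

x ≡ 54 (mod 280).


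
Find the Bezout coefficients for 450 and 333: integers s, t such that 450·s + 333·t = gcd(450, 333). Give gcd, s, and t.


Euclidean algorithm on (450, 333) — divide until remainder is 0:
  450 = 1 · 333 + 117
  333 = 2 · 117 + 99
  117 = 1 · 99 + 18
  99 = 5 · 18 + 9
  18 = 2 · 9 + 0
gcd(450, 333) = 9.
Track Bezout coefficients alongside the remainders: start with r₀ = 450 = a·1 + b·0 (s = 1, t = 0) and r₁ = 333 = a·0 + b·1 (s = 0, t = 1); each new remainder r_{k+1} = r_{k-1} − q_k·r_k inherits s_{k+1} = s_{k-1} − q_k·s_k, t_{k+1} = t_{k-1} − q_k·t_k, so r_k = a·s_k + b·t_k at every step:
  q = 1: r = 117, s = 1 − 1·0 = 1, t = 0 − 1·1 = -1  (check: 450·1 + 333·(-1) = 117)
  q = 2: r = 99, s = 0 − 2·1 = -2, t = 1 − 2·(-1) = 3  (check: 450·(-2) + 333·3 = 99)
  q = 1: r = 18, s = 1 − 1·(-2) = 3, t = -1 − 1·3 = -4  (check: 450·3 + 333·(-4) = 18)
  q = 5: r = 9, s = -2 − 5·3 = -17, t = 3 − 5·(-4) = 23  (check: 450·(-17) + 333·23 = 9)
The row with r = 9 (the gcd) gives the Bezout coefficients s = -17, t = 23.
Result: 450 · (-17) + 333 · (23) = 9.

gcd(450, 333) = 9; s = -17, t = 23 (check: 450·(-17) + 333·23 = 9).


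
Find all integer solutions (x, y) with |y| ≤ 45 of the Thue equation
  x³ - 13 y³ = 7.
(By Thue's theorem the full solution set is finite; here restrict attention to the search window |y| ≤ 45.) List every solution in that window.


The equation is x³ - 13y³ = 7. For fixed y, x³ = 13·y³ + 7, so a solution requires the RHS to be a perfect cube.
Strategy: iterate y from -45 to 45, compute RHS = 13·y³ + 7, and check whether it is a (positive or negative) perfect cube.
Check small values of y:
  y = 0: RHS = 7 is not a perfect cube.
  y = 1: RHS = 20 is not a perfect cube.
  y = -1: RHS = -6 is not a perfect cube.
  y = 2: RHS = 111 is not a perfect cube.
  y = -2: RHS = -97 is not a perfect cube.
  y = 3: RHS = 358 is not a perfect cube.
  y = -3: RHS = -344 is not a perfect cube.
Continuing the search up to |y| = 45 finds no solutions either.
No (x, y) in the scanned range satisfies the equation.

No integer solutions with |y| ≤ 45.


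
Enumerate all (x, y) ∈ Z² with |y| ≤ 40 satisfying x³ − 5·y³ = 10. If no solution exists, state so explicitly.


The equation is x³ - 5y³ = 10. For fixed y, x³ = 5·y³ + 10, so a solution requires the RHS to be a perfect cube.
Strategy: iterate y from -40 to 40, compute RHS = 5·y³ + 10, and check whether it is a (positive or negative) perfect cube.
Check small values of y:
  y = 0: RHS = 10 is not a perfect cube.
  y = 1: RHS = 15 is not a perfect cube.
  y = -1: RHS = 5 is not a perfect cube.
  y = 2: RHS = 50 is not a perfect cube.
  y = -2: RHS = -30 is not a perfect cube.
  y = 3: RHS = 145 is not a perfect cube.
  y = -3: RHS = -125 = (-5)³ ⇒ x = -5 works.
Continuing the search up to |y| = 40 finds no further solutions beyond those listed.
Collected solutions: (-5, -3).

Solutions (with |y| ≤ 40): (-5, -3).


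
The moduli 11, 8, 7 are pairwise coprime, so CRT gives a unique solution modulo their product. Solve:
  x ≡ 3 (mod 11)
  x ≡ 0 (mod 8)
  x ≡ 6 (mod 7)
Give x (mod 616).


Moduli 11, 8, 7 are pairwise coprime; by CRT there is a unique solution modulo M = 11 · 8 · 7 = 616.
Solve pairwise, accumulating the modulus:
  Start with x ≡ 3 (mod 11).
  Combine with x ≡ 0 (mod 8): since gcd(11, 8) = 1, we get a unique residue mod 88.
    Write x = 3 + 11·t and substitute into x ≡ 0 (mod 8): 11·t ≡ 0 − 3 = -3 (mod 8).
    Reduce coefficients mod 8: 3·t ≡ 5 (mod 8).
    The inverse of 3 mod 8 is 3 (since 3·3 = 9 = 1·8 + 1), so t ≡ 3·5 = 15 ≡ 7 (mod 8).
    Then x = 3 + 11·7 = 80, valid modulo lcm(11, 8) = 88: x ≡ 80 (mod 88).
  Combine with x ≡ 6 (mod 7): since gcd(88, 7) = 1, we get a unique residue mod 616.
    Write x = 80 + 88·t and substitute into x ≡ 6 (mod 7): 88·t ≡ 6 − 80 = -74 (mod 7).
    Reduce coefficients mod 7: 4·t ≡ 3 (mod 7).
    The inverse of 4 mod 7 is 2 (since 4·2 = 8 = 1·7 + 1), so t ≡ 2·3 = 6 ≡ 6 (mod 7).
    Then x = 80 + 88·6 = 608, valid modulo lcm(88, 7) = 616: x ≡ 608 (mod 616).
Verify: 608 mod 11 = 3 ✓, 608 mod 8 = 0 ✓, 608 mod 7 = 6 ✓.

x ≡ 608 (mod 616).


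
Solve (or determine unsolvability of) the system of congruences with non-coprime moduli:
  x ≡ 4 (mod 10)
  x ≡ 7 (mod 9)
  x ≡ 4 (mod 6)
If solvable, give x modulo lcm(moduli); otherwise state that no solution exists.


Moduli 10, 9, 6 are not pairwise coprime, so CRT works modulo lcm(m_i) when all pairwise compatibility conditions hold.
Pairwise compatibility: gcd(m_i, m_j) must divide a_i - a_j for every pair.
Merge one congruence at a time:
  Start: x ≡ 4 (mod 10).
  Combine with x ≡ 7 (mod 9): gcd(10, 9) = 1; 7 - 4 = 3, which IS divisible by 1, so compatible.
    Write x = 4 + 10·t and substitute into x ≡ 7 (mod 9): 10·t ≡ 7 − 4 = 3 (mod 9).
    Reduce coefficients mod 9: 1·t ≡ 3 (mod 9).
    So t ≡ 3 (mod 9).
    Then x = 4 + 10·3 = 34, valid modulo lcm(10, 9) = 90: x ≡ 34 (mod 90).
  Combine with x ≡ 4 (mod 6): gcd(90, 6) = 6; 4 - 34 = -30, which IS divisible by 6, so compatible.
    Write x = 34 + 90·t and substitute into x ≡ 4 (mod 6): 90·t ≡ 4 − 34 = -30 (mod 6).
    Divide the congruence (and modulus) by g = 6: 15·t ≡ -5 (mod 1).
    Modulo 1 every t works; take t = 0.
    Then x = 34 + 90·0 = 34, valid modulo lcm(90, 6) = 90: x ≡ 34 (mod 90).
Verify: 34 mod 10 = 4, 34 mod 9 = 7, 34 mod 6 = 4.

x ≡ 34 (mod 90).


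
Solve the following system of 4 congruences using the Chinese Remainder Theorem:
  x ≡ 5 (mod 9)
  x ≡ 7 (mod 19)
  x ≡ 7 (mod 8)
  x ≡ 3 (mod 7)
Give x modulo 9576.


Product of moduli M = 9 · 19 · 8 · 7 = 9576.
Merge one congruence at a time:
  Start: x ≡ 5 (mod 9).
  Combine with x ≡ 7 (mod 19); new modulus lcm = 171.
    Write x = 5 + 9·t and substitute into x ≡ 7 (mod 19): 9·t ≡ 7 − 5 = 2 (mod 19).
    The inverse of 9 mod 19 is 17 (since 9·17 = 153 = 8·19 + 1), so t ≡ 17·2 = 34 ≡ 15 (mod 19).
    Then x = 5 + 9·15 = 140, valid modulo lcm(9, 19) = 171: x ≡ 140 (mod 171).
  Combine with x ≡ 7 (mod 8); new modulus lcm = 1368.
    Write x = 140 + 171·t and substitute into x ≡ 7 (mod 8): 171·t ≡ 7 − 140 = -133 (mod 8).
    Reduce coefficients mod 8: 3·t ≡ 3 (mod 8).
    The inverse of 3 mod 8 is 3 (since 3·3 = 9 = 1·8 + 1), so t ≡ 3·3 = 9 ≡ 1 (mod 8).
    Then x = 140 + 171·1 = 311, valid modulo lcm(171, 8) = 1368: x ≡ 311 (mod 1368).
  Combine with x ≡ 3 (mod 7); new modulus lcm = 9576.
    Write x = 311 + 1368·t and substitute into x ≡ 3 (mod 7): 1368·t ≡ 3 − 311 = -308 (mod 7).
    Reduce coefficients mod 7: 3·t ≡ 0 (mod 7).
    The inverse of 3 mod 7 is 5 (since 3·5 = 15 = 2·7 + 1), so t ≡ 5·0 = 0 ≡ 0 (mod 7).
    Then x = 311 + 1368·0 = 311, valid modulo lcm(1368, 7) = 9576: x ≡ 311 (mod 9576).
Verify against each original: 311 mod 9 = 5, 311 mod 19 = 7, 311 mod 8 = 7, 311 mod 7 = 3.

x ≡ 311 (mod 9576).


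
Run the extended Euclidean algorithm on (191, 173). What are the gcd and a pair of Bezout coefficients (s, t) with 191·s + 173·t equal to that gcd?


Euclidean algorithm on (191, 173) — divide until remainder is 0:
  191 = 1 · 173 + 18
  173 = 9 · 18 + 11
  18 = 1 · 11 + 7
  11 = 1 · 7 + 4
  7 = 1 · 4 + 3
  4 = 1 · 3 + 1
  3 = 3 · 1 + 0
gcd(191, 173) = 1.
Track Bezout coefficients alongside the remainders: start with r₀ = 191 = a·1 + b·0 (s = 1, t = 0) and r₁ = 173 = a·0 + b·1 (s = 0, t = 1); each new remainder r_{k+1} = r_{k-1} − q_k·r_k inherits s_{k+1} = s_{k-1} − q_k·s_k, t_{k+1} = t_{k-1} − q_k·t_k, so r_k = a·s_k + b·t_k at every step:
  q = 1: r = 18, s = 1 − 1·0 = 1, t = 0 − 1·1 = -1  (check: 191·1 + 173·(-1) = 18)
  q = 9: r = 11, s = 0 − 9·1 = -9, t = 1 − 9·(-1) = 10  (check: 191·(-9) + 173·10 = 11)
  q = 1: r = 7, s = 1 − 1·(-9) = 10, t = -1 − 1·10 = -11  (check: 191·10 + 173·(-11) = 7)
  q = 1: r = 4, s = -9 − 1·10 = -19, t = 10 − 1·(-11) = 21  (check: 191·(-19) + 173·21 = 4)
  q = 1: r = 3, s = 10 − 1·(-19) = 29, t = -11 − 1·21 = -32  (check: 191·29 + 173·(-32) = 3)
  q = 1: r = 1, s = -19 − 1·29 = -48, t = 21 − 1·(-32) = 53  (check: 191·(-48) + 173·53 = 1)
The row with r = 1 (the gcd) gives the Bezout coefficients s = -48, t = 53.
Result: 191 · (-48) + 173 · (53) = 1.

gcd(191, 173) = 1; s = -48, t = 53 (check: 191·(-48) + 173·53 = 1).


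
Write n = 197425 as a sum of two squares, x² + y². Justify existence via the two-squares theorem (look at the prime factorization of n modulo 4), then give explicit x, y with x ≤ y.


Step 1: Factor n = 197425 = 5^2 · 53 · 149.
Step 2: Check the mod-4 condition on each prime factor: 5 ≡ 1 (mod 4), exponent 2; 53 ≡ 1 (mod 4), exponent 1; 149 ≡ 1 (mod 4), exponent 1.
All primes ≡ 3 (mod 4) appear to even exponent (or don't appear), so by the two-squares theorem n IS expressible as a sum of two squares.
Step 3: Build a representation. Group n = k² · m with k = 5 and m = 53 · 149 = 7897 (a product of primes ≡ 1 (mod 4)); a representation of m scales to one of n via (k·x)² + (k·y)² = k²(x² + y²). Each prime p ≡ 1 (mod 4) is itself a sum of two squares; find a² by testing p − a² for a perfect square:
  53: 53 − 1² = 52, 53 − 2² = 49 = 7² ⇒ 53 = 2² + 7².
  149: 149 − 1² = 148, 149 − 2² = 145, 149 − 3² = 140, 149 − 4² = 133, 149 − 5² = 124, 149 − 6² = 113, 149 − 7² = 100 = 10² ⇒ 149 = 7² + 10².
  Combine using the Brahmagupta–Fibonacci identity (a² + b²)(c² + d²) = (ac − bd)² + (ad + bc)² = (ac + bd)² + (ad − bc)²:
  53 · 149 = 7897: from (2² + 7²)(7² + 10²), take (2·7 − 7·10, 2·10 + 7·7) = (14 − 70, 20 + 49) = (-56, 69); dropping signs (only squares matter) gives (56, 69); check 56² + 69² = 3136 + 4761 = 7897 ✓.
  Scale by k = 5: (5·56, 5·69) = (280, 345).
Step 4: Order so x ≤ y and verify: 280² + 345² = 78400 + 119025 = 197425 = n. ✓

n = 197425 = 280² + 345² (one valid representation with x ≤ y).


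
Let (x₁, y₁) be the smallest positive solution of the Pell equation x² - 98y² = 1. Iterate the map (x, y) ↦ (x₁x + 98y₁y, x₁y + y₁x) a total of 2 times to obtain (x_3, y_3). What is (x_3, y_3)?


Step 1: Find the fundamental solution (x₁, y₁) of x² - 98y² = 1.
  Expand √98 as a continued fraction. a₀ = ⌊√98⌋ = 9; iterate m_{k+1} = d_k·a_k − m_k, d_{k+1} = (98 − m_{k+1}²)/d_k, a_{k+1} = ⌊(a₀ + m_{k+1})/d_{k+1}⌋ (starting m₀ = 0, d₀ = 1), with convergents p_k = a_k·p_{k-1} + p_{k-2}, q_k = a_k·q_{k-1} + q_{k-2} (p₋₁ = 1, q₋₁ = 0):
  k = 0: a₀ = 9; p₀/q₀ = 9/1; p₀² − 98·q₀² = 81 − 98 = -17.
  k = 1: m = 9, d = 17, a = ⌊(9 + 9)/17⌋ = 1; p/q = (1·9 + 1)/(1·1 + 0) = 10/1; p² − 98·q² = 100 − 98 = 2.
  k = 2: m = 8, d = 2, a = ⌊(9 + 8)/2⌋ = 8; p/q = (8·10 + 9)/(8·1 + 1) = 89/9; p² − 98·q² = 7921 − 7938 = -17.
  k = 3: m = 8, d = 17, a = ⌊(9 + 8)/17⌋ = 1; p/q = (1·89 + 10)/(1·9 + 1) = 99/10; p² − 98·q² = 9801 − 9800 = 1.
  The first convergent with p² − 98·q² = 1 gives the fundamental solution (x₁, y₁) = (99, 10).
Step 2: Apply the recurrence (x_{n+1}, y_{n+1}) = (x₁x_n + 98y₁y_n, x₁y_n + y₁x_n) repeatedly.
  From (x_1, y_1) = (99, 10): x_2 = 99·99 + 98·10·10 = 19601; y_2 = 99·10 + 10·99 = 1980.
  From (x_2, y_2) = (19601, 1980): x_3 = 99·19601 + 98·10·1980 = 3880899; y_3 = 99·1980 + 10·19601 = 392030.
Step 3: Verify x_3² - 98·y_3² = 15061377048201 - 15061377048200 = 1 (should be 1). ✓

(x_1, y_1) = (99, 10); (x_3, y_3) = (3880899, 392030).


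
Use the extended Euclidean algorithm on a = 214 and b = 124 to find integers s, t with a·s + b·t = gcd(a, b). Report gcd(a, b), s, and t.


Euclidean algorithm on (214, 124) — divide until remainder is 0:
  214 = 1 · 124 + 90
  124 = 1 · 90 + 34
  90 = 2 · 34 + 22
  34 = 1 · 22 + 12
  22 = 1 · 12 + 10
  12 = 1 · 10 + 2
  10 = 5 · 2 + 0
gcd(214, 124) = 2.
Track Bezout coefficients alongside the remainders: start with r₀ = 214 = a·1 + b·0 (s = 1, t = 0) and r₁ = 124 = a·0 + b·1 (s = 0, t = 1); each new remainder r_{k+1} = r_{k-1} − q_k·r_k inherits s_{k+1} = s_{k-1} − q_k·s_k, t_{k+1} = t_{k-1} − q_k·t_k, so r_k = a·s_k + b·t_k at every step:
  q = 1: r = 90, s = 1 − 1·0 = 1, t = 0 − 1·1 = -1  (check: 214·1 + 124·(-1) = 90)
  q = 1: r = 34, s = 0 − 1·1 = -1, t = 1 − 1·(-1) = 2  (check: 214·(-1) + 124·2 = 34)
  q = 2: r = 22, s = 1 − 2·(-1) = 3, t = -1 − 2·2 = -5  (check: 214·3 + 124·(-5) = 22)
  q = 1: r = 12, s = -1 − 1·3 = -4, t = 2 − 1·(-5) = 7  (check: 214·(-4) + 124·7 = 12)
  q = 1: r = 10, s = 3 − 1·(-4) = 7, t = -5 − 1·7 = -12  (check: 214·7 + 124·(-12) = 10)
  q = 1: r = 2, s = -4 − 1·7 = -11, t = 7 − 1·(-12) = 19  (check: 214·(-11) + 124·19 = 2)
The row with r = 2 (the gcd) gives the Bezout coefficients s = -11, t = 19.
Result: 214 · (-11) + 124 · (19) = 2.

gcd(214, 124) = 2; s = -11, t = 19 (check: 214·(-11) + 124·19 = 2).


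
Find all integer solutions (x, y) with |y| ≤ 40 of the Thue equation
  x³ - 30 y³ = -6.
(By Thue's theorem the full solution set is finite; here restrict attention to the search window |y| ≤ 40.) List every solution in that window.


The equation is x³ - 30y³ = -6. For fixed y, x³ = 30·y³ − 6, so a solution requires the RHS to be a perfect cube.
Strategy: iterate y from -40 to 40, compute RHS = 30·y³ − 6, and check whether it is a (positive or negative) perfect cube.
Check small values of y:
  y = 0: RHS = -6 is not a perfect cube.
  y = 1: RHS = 24 is not a perfect cube.
  y = -1: RHS = -36 is not a perfect cube.
  y = 2: RHS = 234 is not a perfect cube.
  y = -2: RHS = -246 is not a perfect cube.
  y = 3: RHS = 804 is not a perfect cube.
  y = -3: RHS = -816 is not a perfect cube.
Continuing the search up to |y| = 40 finds no solutions either.
No (x, y) in the scanned range satisfies the equation.

No integer solutions with |y| ≤ 40.


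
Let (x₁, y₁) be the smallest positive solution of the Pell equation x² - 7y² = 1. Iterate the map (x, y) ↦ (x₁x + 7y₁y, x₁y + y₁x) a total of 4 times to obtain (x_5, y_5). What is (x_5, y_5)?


Step 1: Find the fundamental solution (x₁, y₁) of x² - 7y² = 1.
  Expand √7 as a continued fraction. a₀ = ⌊√7⌋ = 2; iterate m_{k+1} = d_k·a_k − m_k, d_{k+1} = (7 − m_{k+1}²)/d_k, a_{k+1} = ⌊(a₀ + m_{k+1})/d_{k+1}⌋ (starting m₀ = 0, d₀ = 1), with convergents p_k = a_k·p_{k-1} + p_{k-2}, q_k = a_k·q_{k-1} + q_{k-2} (p₋₁ = 1, q₋₁ = 0):
  k = 0: a₀ = 2; p₀/q₀ = 2/1; p₀² − 7·q₀² = 4 − 7 = -3.
  k = 1: m = 2, d = 3, a = ⌊(2 + 2)/3⌋ = 1; p/q = (1·2 + 1)/(1·1 + 0) = 3/1; p² − 7·q² = 9 − 7 = 2.
  k = 2: m = 1, d = 2, a = ⌊(2 + 1)/2⌋ = 1; p/q = (1·3 + 2)/(1·1 + 1) = 5/2; p² − 7·q² = 25 − 28 = -3.
  k = 3: m = 1, d = 3, a = ⌊(2 + 1)/3⌋ = 1; p/q = (1·5 + 3)/(1·2 + 1) = 8/3; p² − 7·q² = 64 − 63 = 1.
  The first convergent with p² − 7·q² = 1 gives the fundamental solution (x₁, y₁) = (8, 3).
Step 2: Apply the recurrence (x_{n+1}, y_{n+1}) = (x₁x_n + 7y₁y_n, x₁y_n + y₁x_n) repeatedly.
  From (x_1, y_1) = (8, 3): x_2 = 8·8 + 7·3·3 = 127; y_2 = 8·3 + 3·8 = 48.
  From (x_2, y_2) = (127, 48): x_3 = 8·127 + 7·3·48 = 2024; y_3 = 8·48 + 3·127 = 765.
  From (x_3, y_3) = (2024, 765): x_4 = 8·2024 + 7·3·765 = 32257; y_4 = 8·765 + 3·2024 = 12192.
  From (x_4, y_4) = (32257, 12192): x_5 = 8·32257 + 7·3·12192 = 514088; y_5 = 8·12192 + 3·32257 = 194307.
Step 3: Verify x_5² - 7·y_5² = 264286471744 - 264286471743 = 1 (should be 1). ✓

(x_1, y_1) = (8, 3); (x_5, y_5) = (514088, 194307).


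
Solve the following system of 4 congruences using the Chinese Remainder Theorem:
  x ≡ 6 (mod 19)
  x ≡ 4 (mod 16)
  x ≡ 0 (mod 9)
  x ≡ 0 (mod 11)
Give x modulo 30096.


Product of moduli M = 19 · 16 · 9 · 11 = 30096.
Merge one congruence at a time:
  Start: x ≡ 6 (mod 19).
  Combine with x ≡ 4 (mod 16); new modulus lcm = 304.
    Write x = 6 + 19·t and substitute into x ≡ 4 (mod 16): 19·t ≡ 4 − 6 = -2 (mod 16).
    Reduce coefficients mod 16: 3·t ≡ 14 (mod 16).
    The inverse of 3 mod 16 is 11 (since 3·11 = 33 = 2·16 + 1), so t ≡ 11·14 = 154 ≡ 10 (mod 16).
    Then x = 6 + 19·10 = 196, valid modulo lcm(19, 16) = 304: x ≡ 196 (mod 304).
  Combine with x ≡ 0 (mod 9); new modulus lcm = 2736.
    Write x = 196 + 304·t and substitute into x ≡ 0 (mod 9): 304·t ≡ 0 − 196 = -196 (mod 9).
    Reduce coefficients mod 9: 7·t ≡ 2 (mod 9).
    The inverse of 7 mod 9 is 4 (since 7·4 = 28 = 3·9 + 1), so t ≡ 4·2 = 8 ≡ 8 (mod 9).
    Then x = 196 + 304·8 = 2628, valid modulo lcm(304, 9) = 2736: x ≡ 2628 (mod 2736).
  Combine with x ≡ 0 (mod 11); new modulus lcm = 30096.
    Write x = 2628 + 2736·t and substitute into x ≡ 0 (mod 11): 2736·t ≡ 0 − 2628 = -2628 (mod 11).
    Reduce coefficients mod 11: 8·t ≡ 1 (mod 11).
    The inverse of 8 mod 11 is 7 (since 8·7 = 56 = 5·11 + 1), so t ≡ 7·1 = 7 ≡ 7 (mod 11).
    Then x = 2628 + 2736·7 = 21780, valid modulo lcm(2736, 11) = 30096: x ≡ 21780 (mod 30096).
Verify against each original: 21780 mod 19 = 6, 21780 mod 16 = 4, 21780 mod 9 = 0, 21780 mod 11 = 0.

x ≡ 21780 (mod 30096).


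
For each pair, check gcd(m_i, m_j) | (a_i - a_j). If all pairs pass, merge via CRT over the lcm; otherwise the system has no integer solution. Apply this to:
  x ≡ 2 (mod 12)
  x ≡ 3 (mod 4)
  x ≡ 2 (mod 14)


Moduli 12, 4, 14 are not pairwise coprime, so CRT works modulo lcm(m_i) when all pairwise compatibility conditions hold.
Pairwise compatibility: gcd(m_i, m_j) must divide a_i - a_j for every pair.
Merge one congruence at a time:
  Start: x ≡ 2 (mod 12).
  Combine with x ≡ 3 (mod 4): gcd(12, 4) = 4, and 3 - 2 = 1 is NOT divisible by 4.
    ⇒ system is inconsistent (no integer solution).

No solution (the system is inconsistent).


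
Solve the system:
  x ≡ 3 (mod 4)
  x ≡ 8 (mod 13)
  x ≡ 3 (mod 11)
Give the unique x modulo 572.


Moduli 4, 13, 11 are pairwise coprime; by CRT there is a unique solution modulo M = 4 · 13 · 11 = 572.
Solve pairwise, accumulating the modulus:
  Start with x ≡ 3 (mod 4).
  Combine with x ≡ 8 (mod 13): since gcd(4, 13) = 1, we get a unique residue mod 52.
    Write x = 3 + 4·t and substitute into x ≡ 8 (mod 13): 4·t ≡ 8 − 3 = 5 (mod 13).
    The inverse of 4 mod 13 is 10 (since 4·10 = 40 = 3·13 + 1), so t ≡ 10·5 = 50 ≡ 11 (mod 13).
    Then x = 3 + 4·11 = 47, valid modulo lcm(4, 13) = 52: x ≡ 47 (mod 52).
  Combine with x ≡ 3 (mod 11): since gcd(52, 11) = 1, we get a unique residue mod 572.
    Write x = 47 + 52·t and substitute into x ≡ 3 (mod 11): 52·t ≡ 3 − 47 = -44 (mod 11).
    Reduce coefficients mod 11: 8·t ≡ 0 (mod 11).
    The inverse of 8 mod 11 is 7 (since 8·7 = 56 = 5·11 + 1), so t ≡ 7·0 = 0 ≡ 0 (mod 11).
    Then x = 47 + 52·0 = 47, valid modulo lcm(52, 11) = 572: x ≡ 47 (mod 572).
Verify: 47 mod 4 = 3 ✓, 47 mod 13 = 8 ✓, 47 mod 11 = 3 ✓.

x ≡ 47 (mod 572).


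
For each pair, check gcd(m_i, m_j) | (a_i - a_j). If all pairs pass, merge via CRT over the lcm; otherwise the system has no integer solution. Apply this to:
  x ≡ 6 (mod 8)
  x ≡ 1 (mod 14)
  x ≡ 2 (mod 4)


Moduli 8, 14, 4 are not pairwise coprime, so CRT works modulo lcm(m_i) when all pairwise compatibility conditions hold.
Pairwise compatibility: gcd(m_i, m_j) must divide a_i - a_j for every pair.
Merge one congruence at a time:
  Start: x ≡ 6 (mod 8).
  Combine with x ≡ 1 (mod 14): gcd(8, 14) = 2, and 1 - 6 = -5 is NOT divisible by 2.
    ⇒ system is inconsistent (no integer solution).

No solution (the system is inconsistent).


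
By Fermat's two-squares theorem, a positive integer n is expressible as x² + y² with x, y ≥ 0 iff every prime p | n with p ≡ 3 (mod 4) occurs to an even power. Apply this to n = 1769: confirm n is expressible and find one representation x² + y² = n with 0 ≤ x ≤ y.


Step 1: Factor n = 1769 = 29 · 61.
Step 2: Check the mod-4 condition on each prime factor: 29 ≡ 1 (mod 4), exponent 1; 61 ≡ 1 (mod 4), exponent 1.
All primes ≡ 3 (mod 4) appear to even exponent (or don't appear), so by the two-squares theorem n IS expressible as a sum of two squares.
Step 3: Build a representation. Here n = 29 · 61 is a product of primes ≡ 1 (mod 4). Each prime p ≡ 1 (mod 4) is itself a sum of two squares; find a² by testing p − a² for a perfect square:
  29: 29 − 1² = 28, 29 − 2² = 25 = 5² ⇒ 29 = 2² + 5².
  61: 61 − 1² = 60, 61 − 2² = 57, 61 − 3² = 52, 61 − 4² = 45, 61 − 5² = 36 = 6² ⇒ 61 = 5² + 6².
  Combine using the Brahmagupta–Fibonacci identity (a² + b²)(c² + d²) = (ac − bd)² + (ad + bc)² = (ac + bd)² + (ad − bc)²:
  29 · 61 = 1769: from (2² + 5²)(5² + 6²), take (2·5 − 5·6, 2·6 + 5·5) = (10 − 30, 12 + 25) = (-20, 37); dropping signs (only squares matter) gives (20, 37); check 20² + 37² = 400 + 1369 = 1769 ✓.
Step 4: Order so x ≤ y and verify: 20² + 37² = 400 + 1369 = 1769 = n. ✓

n = 1769 = 20² + 37² (one valid representation with x ≤ y).
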